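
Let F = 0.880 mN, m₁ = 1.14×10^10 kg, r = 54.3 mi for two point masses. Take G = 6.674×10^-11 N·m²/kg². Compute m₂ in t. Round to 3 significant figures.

8830 t

From Newton's law of gravitation: m₂ = F·r²/(G·m₁).
F = 0.880 mN = 8.800×10^-4 N; m₁ = 1.14×10^10 kg; r = 54.3 mi = 87387 m; G = 6.674×10^-11 N·m²/kg².
m₂ = 8.833×10^6 kg
8.833×10^6 kg × (1 t / 1000 kg) = 8833 t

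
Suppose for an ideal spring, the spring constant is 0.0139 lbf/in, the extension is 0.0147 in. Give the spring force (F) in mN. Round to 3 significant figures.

Directly: F = kx.
k = 0.0139 lbf/in = 2.434 N/m; x = 0.0147 in = 3.734×10^-4 m.
F = 9.089×10^-4 N
9.089×10^-4 N × (1 mN / 0.001000 N) = 0.9089 mN

0.909 mN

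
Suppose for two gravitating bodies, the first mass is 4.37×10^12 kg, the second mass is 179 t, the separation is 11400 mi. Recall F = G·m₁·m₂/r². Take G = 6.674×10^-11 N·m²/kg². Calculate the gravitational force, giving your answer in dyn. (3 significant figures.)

0.0155 dyn

F is given directly by: F = Gm₁m₂/r².
m₁ = 4.37×10^12 kg; m₂ = 179 t = 1.790×10^5 kg; r = 11400 mi = 1.835×10^7 m; G = 6.674×10^-11 N·m²/kg².
F = 1.551×10^-7 N  (the unit combination reduces to kg·m/s² = N)
1.551×10^-7 N × (1 dyn / 1.000×10^-5 N) = 0.01551 dyn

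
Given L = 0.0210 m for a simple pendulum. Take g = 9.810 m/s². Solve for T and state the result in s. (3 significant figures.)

Directly: T = 2π√(L/g).
L = 0.0210 m; g = 9.810 m/s².
T = 0.2907 s

0.291 s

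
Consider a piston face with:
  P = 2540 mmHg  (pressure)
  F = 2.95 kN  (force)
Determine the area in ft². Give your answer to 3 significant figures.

Rearranging: A = F/P.
P = 2540 mmHg = 3.386×10^5 Pa; F = 2.95 kN = 2950 N.
A = 0.008711 m²
0.008711 m² × (1 ft² / 0.09290 m²) = 0.09377 ft²

0.0938 ft²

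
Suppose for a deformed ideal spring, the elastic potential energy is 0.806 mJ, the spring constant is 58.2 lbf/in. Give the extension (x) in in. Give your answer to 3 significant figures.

Solving U = ½k·x² for x: x = √(2U/k).
U = 0.806 mJ = 8.060×10^-4 J; k = 58.2 lbf/in = 10192 N/m.
x = 3.977×10^-4 m
3.977×10^-4 m × (1 in / 0.02540 m) = 0.01566 in

0.0157 in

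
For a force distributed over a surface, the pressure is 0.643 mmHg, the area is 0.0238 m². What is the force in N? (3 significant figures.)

2.04 N

Rearranging P = F/A for F: F = P·A.
P = 0.643 mmHg = 85.73 Pa; A = 0.0238 m².
F = 2.040 N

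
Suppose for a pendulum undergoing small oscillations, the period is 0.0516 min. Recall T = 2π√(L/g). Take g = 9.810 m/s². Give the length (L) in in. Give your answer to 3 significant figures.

Rearranging: L = g·(T/2π)².
T = 0.0516 min = 3.096 s; g = 9.810 m/s².
L = 2.382 m
2.382 m × (1 in / 0.02540 m) = 93.77 in

93.8 in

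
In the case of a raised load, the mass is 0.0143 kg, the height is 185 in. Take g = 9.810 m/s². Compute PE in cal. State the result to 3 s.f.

Directly: PE = mgh.
m = 0.0143 kg; h = 185 in = 4.699 m; g = 9.810 m/s².
PE = 0.6592 J
0.6592 J × (1 cal / 4.184 J) = 0.1576 cal

0.158 cal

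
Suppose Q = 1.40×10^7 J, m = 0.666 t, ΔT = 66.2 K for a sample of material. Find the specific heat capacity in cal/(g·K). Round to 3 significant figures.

Rearranging: c = Q/(m·ΔT).
Q = 1.40×10^7 J; m = 0.666 t = 666.0 kg; ΔT = 66.2 K.
c = 317.5 J/(kg·K)
317.5 J/(kg·K) × (1 cal/(g·K) / 4184 J/(kg·K)) = 0.07589 cal/(g·K)

0.0759 cal/(g·K)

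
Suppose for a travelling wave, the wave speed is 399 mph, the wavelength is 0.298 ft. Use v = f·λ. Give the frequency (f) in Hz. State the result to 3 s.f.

Rearranging: f = v/λ.
v = 399 mph = 178.4 m/s; λ = 0.298 ft = 0.09083 m.
f = 1964 Hz

1960 Hz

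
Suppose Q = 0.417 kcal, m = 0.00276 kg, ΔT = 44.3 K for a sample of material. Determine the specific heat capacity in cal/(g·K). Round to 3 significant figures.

3.41 cal/(g·K)

Rearranging: c = Q/(m·ΔT).
Q = 0.417 kcal = 1745 J; m = 0.00276 kg; ΔT = 44.3 K.
c = 14270 J/(kg·K)
14270 J/(kg·K) × (1 cal/(g·K) / 4184 J/(kg·K)) = 3.411 cal/(g·K)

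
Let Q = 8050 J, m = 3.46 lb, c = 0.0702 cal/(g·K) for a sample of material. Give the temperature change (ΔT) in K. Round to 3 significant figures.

Rearranging Q = m·c·ΔT for ΔT: ΔT = Q/(m·c).
Q = 8050 J; m = 3.46 lb = 1.569 kg; c = 0.0702 cal/(g·K) = 293.7 J/(kg·K).
ΔT = 17.46 K

17.5 K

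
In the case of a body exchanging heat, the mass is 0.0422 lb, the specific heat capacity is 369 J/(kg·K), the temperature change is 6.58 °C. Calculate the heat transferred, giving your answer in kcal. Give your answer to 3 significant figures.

0.0111 kcal

Q is given directly by: Q = mcΔT.
m = 0.0422 lb = 0.01914 kg; c = 369 J/(kg·K); ΔT = 6.58 °C = 6.580 K.
Q = 46.48 J  (the unit combination reduces to kg·m²/s² = J)
46.48 J × (1 kcal / 4184 J) = 0.01111 kcal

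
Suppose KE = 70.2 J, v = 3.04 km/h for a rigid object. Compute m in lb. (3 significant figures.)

Solving KE = ½mv² for m: m = 2·KE/v².
KE = 70.2 J; v = 3.04 km/h = 0.8444 m/s.
m = 196.9 kg
196.9 kg × (1 lb / 0.4536 kg) = 434.1 lb

434 lb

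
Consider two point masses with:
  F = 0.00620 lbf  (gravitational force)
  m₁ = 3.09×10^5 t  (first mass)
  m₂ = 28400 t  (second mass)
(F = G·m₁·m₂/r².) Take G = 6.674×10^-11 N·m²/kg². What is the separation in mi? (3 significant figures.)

2.86 mi

From Newton's law of gravitation: r = √(G·m₁m₂/F).
F = 0.00620 lbf = 0.02758 N; m₁ = 3.09×10^5 t = 3.090×10^8 kg; m₂ = 28400 t = 2.840×10^7 kg; G = 6.674×10^-11 N·m²/kg².
r = 4608 m
4608 m × (1 mi / 1609 m) = 2.863 mi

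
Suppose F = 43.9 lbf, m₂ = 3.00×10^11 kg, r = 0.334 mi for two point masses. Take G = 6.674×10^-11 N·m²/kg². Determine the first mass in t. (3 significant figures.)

From Newton's law of gravitation: m₁ = F·r²/(G·m₂).
F = 43.9 lbf = 195.3 N; m₂ = 3.00×10^11 kg; r = 0.334 mi = 537.5 m; G = 6.674×10^-11 N·m²/kg².
m₁ = 2.818×10^6 kg
2.818×10^6 kg × (1 t / 1000 kg) = 2818 t

2820 t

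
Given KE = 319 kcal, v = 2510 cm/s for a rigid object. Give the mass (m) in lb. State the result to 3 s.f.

9340 lb

Rearranging: m = 2·KE/v².
KE = 319 kcal = 1.335×10^6 J; v = 2510 cm/s = 25.10 m/s.
m = 4237 kg
4237 kg × (1 lb / 0.4536 kg) = 9341 lb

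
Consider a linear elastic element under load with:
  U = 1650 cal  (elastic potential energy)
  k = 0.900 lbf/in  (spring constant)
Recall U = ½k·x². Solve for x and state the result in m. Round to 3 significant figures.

Rearranging U = ½k·x² for x: x = √(2U/k).
U = 1650 cal = 6904 J; k = 0.900 lbf/in = 157.6 N/m.
x = 9.360 m

9.36 m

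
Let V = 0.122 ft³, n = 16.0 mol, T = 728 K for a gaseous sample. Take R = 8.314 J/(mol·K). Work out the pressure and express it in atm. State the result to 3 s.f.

P is given directly by: P = nRT/V.
V = 0.122 ft³ = 0.003455 m³; n = 16.0 mol; T = 728 K; R = 8.314 J/(mol·K).
P = 2.803×10^7 Pa  (the unit combination reduces to kg/(m·s²) = Pa)
2.803×10^7 Pa × (1 atm / 1.013×10^5 Pa) = 276.7 atm

277 atm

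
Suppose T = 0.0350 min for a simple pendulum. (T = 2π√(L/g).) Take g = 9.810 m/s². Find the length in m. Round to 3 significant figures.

1.10 m

Rearranging T = 2π√(L/g) for L: L = g·(T/2π)².
T = 0.0350 min = 2.100 s; g = 9.810 m/s².
L = 1.096 m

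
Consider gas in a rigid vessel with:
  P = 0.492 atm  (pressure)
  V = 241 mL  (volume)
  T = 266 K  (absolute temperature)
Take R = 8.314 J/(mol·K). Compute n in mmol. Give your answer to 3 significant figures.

5.43 mmol

From the ideal-gas law: n = PV/(RT).
P = 0.492 atm = 49852 Pa; V = 241 mL = 2.410×10^-4 m³; T = 266 K; R = 8.314 J/(mol·K).
n = 0.005433 mol
0.005433 mol × (1 mmol / 0.001000 mol) = 5.433 mmol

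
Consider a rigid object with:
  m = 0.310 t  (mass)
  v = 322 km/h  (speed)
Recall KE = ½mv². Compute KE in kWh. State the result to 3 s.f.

Directly: KE = ½mv².
m = 0.310 t = 310.0 kg; v = 322 km/h = 89.44 m/s.
KE = 1.240×10^6 J
1.240×10^6 J × (1 kWh / 3.600×10^6 J) = 0.3445 kWh

0.344 kWh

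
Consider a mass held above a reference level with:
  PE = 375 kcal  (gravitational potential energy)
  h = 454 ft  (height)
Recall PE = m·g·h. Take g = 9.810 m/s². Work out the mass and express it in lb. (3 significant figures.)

2550 lb

Rearranging: m = PE/(g·h).
PE = 375 kcal = 1.569×10^6 J; h = 454 ft = 138.4 m; g = 9.810 m/s².
m = 1156 kg
1156 kg × (1 lb / 0.4536 kg) = 2548 lb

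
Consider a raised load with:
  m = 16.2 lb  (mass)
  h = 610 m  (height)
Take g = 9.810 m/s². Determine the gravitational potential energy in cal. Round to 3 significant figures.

PE is given directly by: PE = mgh.
m = 16.2 lb = 7.348 kg; h = 610 m; g = 9.810 m/s².
PE = 43972 J
43972 J × (1 cal / 4.184 J) = 10510 cal

10500 cal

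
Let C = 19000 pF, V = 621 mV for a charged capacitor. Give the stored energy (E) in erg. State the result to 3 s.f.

E is given directly by: E = ½CV².
C = 19000 pF = 1.900×10^-8 F; V = 621 mV = 0.6210 V.
E = 3.664×10^-9 J  (the unit combination reduces to kg·m²/s² = J)
3.664×10^-9 J × (1 erg / 1.000×10^-7 J) = 0.03664 erg

0.0366 erg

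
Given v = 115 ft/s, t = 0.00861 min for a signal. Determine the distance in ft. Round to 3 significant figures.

59.4 ft

Rearranging: d = v·t.
v = 115 ft/s = 35.05 m/s; t = 0.00861 min = 0.5166 s.
d = 18.11 m
18.11 m × (1 ft / 0.3048 m) = 59.41 ft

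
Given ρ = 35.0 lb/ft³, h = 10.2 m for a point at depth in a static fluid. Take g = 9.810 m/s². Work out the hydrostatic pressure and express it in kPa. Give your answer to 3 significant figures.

P is given directly by: P = ρgh.
ρ = 35.0 lb/ft³ = 560.6 kg/m³; h = 10.2 m; g = 9.810 m/s².
P = 56099 Pa  (the unit combination reduces to kg/(m·s²) = Pa)
56099 Pa × (1 kPa / 1000 Pa) = 56.10 kPa

56.1 kPa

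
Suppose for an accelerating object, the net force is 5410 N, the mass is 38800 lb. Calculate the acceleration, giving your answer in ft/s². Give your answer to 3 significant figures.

1.01 ft/s²

Rearranging: a = F/m.
F = 5410 N; m = 38800 lb = 17599 kg.
a = 0.3074 m/s²
0.3074 m/s² × (1 ft/s² / 0.3048 m/s²) = 1.009 ft/s²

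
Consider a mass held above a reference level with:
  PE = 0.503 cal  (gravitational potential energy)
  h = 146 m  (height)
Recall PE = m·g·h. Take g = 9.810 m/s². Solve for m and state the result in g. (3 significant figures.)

1.47 g

Rearranging: m = PE/(g·h).
PE = 0.503 cal = 2.105 J; h = 146 m; g = 9.810 m/s².
m = 0.001469 kg
0.001469 kg × (1 g / 0.001000 kg) = 1.469 g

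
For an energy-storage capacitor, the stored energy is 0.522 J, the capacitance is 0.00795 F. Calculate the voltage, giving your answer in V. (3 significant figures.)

Rearranging E = ½C·V² for V: V = √(2E/C).
E = 0.522 J; C = 0.00795 F.
V = 11.46 V  (the unit combination reduces to kg·m²/(A·s³) = V)

11.5 V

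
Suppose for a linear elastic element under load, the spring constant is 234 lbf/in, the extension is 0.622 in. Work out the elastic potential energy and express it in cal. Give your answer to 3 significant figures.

U is given directly by: U = ½kx².
k = 234 lbf/in = 40980 N/m; x = 0.622 in = 0.01580 m.
U = 5.114 J
5.114 J × (1 cal / 4.184 J) = 1.222 cal

1.22 cal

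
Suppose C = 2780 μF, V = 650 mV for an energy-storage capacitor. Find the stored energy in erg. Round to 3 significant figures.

Directly: E = ½CV².
C = 2780 μF = 0.002780 F; V = 650 mV = 0.6500 V.
E = 5.873×10^-4 J  (the unit combination reduces to kg·m²/s² = J)
5.873×10^-4 J × (1 erg / 1.000×10^-7 J) = 5873 erg

5870 erg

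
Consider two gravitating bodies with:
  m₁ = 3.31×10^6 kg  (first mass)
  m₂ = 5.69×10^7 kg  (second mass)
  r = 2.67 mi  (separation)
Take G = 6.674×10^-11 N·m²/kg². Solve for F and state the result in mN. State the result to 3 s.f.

0.681 mN

From Newton's law of gravitation: F = Gm₁m₂/r².
m₁ = 3.31×10^6 kg; m₂ = 5.69×10^7 kg; r = 2.67 mi = 4297 m; G = 6.674×10^-11 N·m²/kg².
F = 6.808×10^-4 N
6.808×10^-4 N × (1 mN / 0.001000 N) = 0.6808 mN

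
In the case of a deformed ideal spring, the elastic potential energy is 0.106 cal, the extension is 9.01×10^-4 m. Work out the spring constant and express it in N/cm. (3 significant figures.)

10900 N/cm

Solving U = ½k·x² for k: k = 2U/x².
U = 0.106 cal = 0.4435 J; x = 9.01×10^-4 m.
k = 1.093×10^6 N/m
1.093×10^6 N/m × (1 N/cm / 100.0 N/m) = 10926 N/cm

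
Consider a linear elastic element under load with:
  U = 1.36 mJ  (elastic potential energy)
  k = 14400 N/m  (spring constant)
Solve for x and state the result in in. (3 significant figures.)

0.0171 in

Solving U = ½k·x² for x: x = √(2U/k).
U = 1.36 mJ = 0.001360 J; k = 14400 N/m.
x = 4.346×10^-4 m
4.346×10^-4 m × (1 in / 0.02540 m) = 0.01711 in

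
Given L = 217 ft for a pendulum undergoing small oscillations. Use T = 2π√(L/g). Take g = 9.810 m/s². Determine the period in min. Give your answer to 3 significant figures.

0.272 min

Directly: T = 2π√(L/g).
L = 217 ft = 66.14 m; g = 9.810 m/s².
T = 16.31 s
16.31 s × (1 min / 60.00 s) = 0.2719 min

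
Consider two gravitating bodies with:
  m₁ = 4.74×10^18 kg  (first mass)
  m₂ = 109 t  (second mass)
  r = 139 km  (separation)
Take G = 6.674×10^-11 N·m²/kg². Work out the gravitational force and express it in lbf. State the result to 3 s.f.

401 lbf

F is given directly by: F = Gm₁m₂/r².
m₁ = 4.74×10^18 kg; m₂ = 109 t = 1.090×10^5 kg; r = 139 km = 1.390×10^5 m; G = 6.674×10^-11 N·m²/kg².
F = 1785 N  (the unit combination reduces to kg·m/s² = N)
1785 N × (1 lbf / 4.448 N) = 401.2 lbf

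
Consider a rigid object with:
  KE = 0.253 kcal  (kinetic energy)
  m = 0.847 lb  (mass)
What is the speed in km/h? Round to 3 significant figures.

Rearranging: v = √(2·KE/m).
KE = 0.253 kcal = 1059 J; m = 0.847 lb = 0.3842 kg.
v = 74.23 m/s
74.23 m/s × (1 km/h / 0.2778 m/s) = 267.2 km/h

267 km/h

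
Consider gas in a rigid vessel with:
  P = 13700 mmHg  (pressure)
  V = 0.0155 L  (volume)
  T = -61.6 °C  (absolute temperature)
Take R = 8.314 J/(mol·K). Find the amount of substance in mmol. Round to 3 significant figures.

16.1 mmol

From the ideal-gas law: n = PV/(RT).
P = 13700 mmHg = 1.827×10^6 Pa; V = 0.0155 L = 1.550×10^-5 m³; T = -61.6 °C = 211.5 K; R = 8.314 J/(mol·K).
n = 0.01610 mol
0.01610 mol × (1 mmol / 0.001000 mol) = 16.10 mmol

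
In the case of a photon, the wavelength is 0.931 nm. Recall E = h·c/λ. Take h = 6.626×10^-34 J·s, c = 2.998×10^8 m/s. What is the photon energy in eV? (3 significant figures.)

1330 eV

E is given directly by: E = hc/λ.
λ = 0.931 nm = 9.310×10^-10 m; h = 6.626×10^-34 J·s; c = 2.998×10^8 m/s.
E = 2.134×10^-16 J
2.134×10^-16 J × (1 eV / 1.602×10^-19 J) = 1332 eV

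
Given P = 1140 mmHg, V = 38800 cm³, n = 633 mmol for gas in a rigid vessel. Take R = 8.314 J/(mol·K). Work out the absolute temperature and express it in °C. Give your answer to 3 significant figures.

847 °C

From the ideal-gas law: T = PV/(nR).
P = 1140 mmHg = 1.520×10^5 Pa; V = 38800 cm³ = 0.03880 m³; n = 633 mmol = 0.6330 mol; R = 8.314 J/(mol·K).
T = 1121 K
1121 K − 273.15 = 847.4 °C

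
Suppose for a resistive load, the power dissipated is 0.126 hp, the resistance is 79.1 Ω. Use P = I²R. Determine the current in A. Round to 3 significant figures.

1.09 A

Rearranging P = I²R for I: I = √(P/R).
P = 0.126 hp = 93.96 W; R = 79.1 Ω.
I = 1.090 A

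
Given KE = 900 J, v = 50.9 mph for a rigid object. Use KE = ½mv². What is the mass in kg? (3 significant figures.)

Rearranging KE = ½mv² for m: m = 2·KE/v².
KE = 900 J; v = 50.9 mph = 22.75 m/s.
m = 3.477 kg

3.48 kg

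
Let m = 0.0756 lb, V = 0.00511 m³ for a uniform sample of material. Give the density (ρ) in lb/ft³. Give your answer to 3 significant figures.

ρ is given directly by: ρ = m/V.
m = 0.0756 lb = 0.03429 kg; V = 0.00511 m³.
ρ = 6.711 kg/m³
6.711 kg/m³ × (1 lb/ft³ / 16.02 kg/m³) = 0.4189 lb/ft³

0.419 lb/ft³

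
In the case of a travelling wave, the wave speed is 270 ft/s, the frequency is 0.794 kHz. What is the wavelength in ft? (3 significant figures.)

0.340 ft

Solving v = f·λ for λ: λ = v/f.
v = 270 ft/s = 82.30 m/s; f = 0.794 kHz = 794.0 Hz.
λ = 0.1036 m
0.1036 m × (1 ft / 0.3048 m) = 0.3401 ft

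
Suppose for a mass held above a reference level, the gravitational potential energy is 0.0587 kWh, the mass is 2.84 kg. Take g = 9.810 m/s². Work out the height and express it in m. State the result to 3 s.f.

Rearranging: h = PE/(m·g).
PE = 0.0587 kWh = 2.113×10^5 J; m = 2.84 kg; g = 9.810 m/s².
h = 7585 m

7580 m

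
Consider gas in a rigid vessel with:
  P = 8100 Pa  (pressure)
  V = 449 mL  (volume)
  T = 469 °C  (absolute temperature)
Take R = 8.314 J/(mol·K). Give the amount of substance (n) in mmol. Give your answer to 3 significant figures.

Solving PV = nRT for n: n = PV/(RT).
P = 8100 Pa; V = 449 mL = 4.490×10^-4 m³; T = 469 °C = 742.1 K; R = 8.314 J/(mol·K).
n = 5.894×10^-4 mol
5.894×10^-4 mol × (1 mmol / 0.001000 mol) = 0.5894 mmol

0.589 mmol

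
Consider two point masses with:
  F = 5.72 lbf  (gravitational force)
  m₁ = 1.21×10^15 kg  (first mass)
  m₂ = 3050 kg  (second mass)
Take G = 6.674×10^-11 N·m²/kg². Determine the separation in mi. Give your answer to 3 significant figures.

Rearranging: r = √(G·m₁m₂/F).
F = 5.72 lbf = 25.44 N; m₁ = 1.21×10^15 kg; m₂ = 3050 kg; G = 6.674×10^-11 N·m²/kg².
r = 3111 m
3111 m × (1 mi / 1609 m) = 1.933 mi

1.93 mi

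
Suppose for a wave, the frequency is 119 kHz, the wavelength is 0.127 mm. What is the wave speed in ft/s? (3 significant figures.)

49.6 ft/s

Directly: v = fλ.
f = 119 kHz = 1.190×10^5 Hz; λ = 0.127 mm = 1.270×10^-4 m.
v = 15.11 m/s
15.11 m/s × (1 ft/s / 0.3048 m/s) = 49.58 ft/s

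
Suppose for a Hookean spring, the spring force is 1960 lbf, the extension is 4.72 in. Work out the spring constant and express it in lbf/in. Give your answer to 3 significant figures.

From Hooke's law: k = F/x.
F = 1960 lbf = 8719 N; x = 4.72 in = 0.1199 m.
k = 72722 N/m
72722 N/m × (1 lbf/in / 175.1 N/m) = 415.3 lbf/in

415 lbf/in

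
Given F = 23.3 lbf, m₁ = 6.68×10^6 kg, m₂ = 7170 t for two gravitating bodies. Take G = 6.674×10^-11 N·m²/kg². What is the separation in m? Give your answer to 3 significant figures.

5.55 m

From Newton's law of gravitation: r = √(G·m₁m₂/F).
F = 23.3 lbf = 103.6 N; m₁ = 6.68×10^6 kg; m₂ = 7170 t = 7.170×10^6 kg; G = 6.674×10^-11 N·m²/kg².
r = 5.554 m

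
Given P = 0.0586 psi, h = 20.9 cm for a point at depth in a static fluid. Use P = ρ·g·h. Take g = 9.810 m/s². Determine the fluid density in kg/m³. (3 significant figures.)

Rearranging: ρ = P/(g·h).
P = 0.0586 psi = 404.0 Pa; h = 20.9 cm = 0.2090 m; g = 9.810 m/s².
ρ = 197.1 kg/m³

197 kg/m³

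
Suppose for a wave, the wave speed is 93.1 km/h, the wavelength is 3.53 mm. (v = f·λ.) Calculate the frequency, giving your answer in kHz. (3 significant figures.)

7.33 kHz

Rearranging v = f·λ for f: f = v/λ.
v = 93.1 km/h = 25.86 m/s; λ = 3.53 mm = 0.003530 m.
f = 7326 Hz
7326 Hz × (1 kHz / 1000 Hz) = 7.326 kHz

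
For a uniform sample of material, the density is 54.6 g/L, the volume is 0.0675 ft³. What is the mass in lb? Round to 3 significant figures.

0.230 lb

Rearranging: m = ρV.
ρ = 54.6 g/L = 54.60 kg/m³; V = 0.0675 ft³ = 0.001911 m³.
m = 0.1044 kg
0.1044 kg × (1 lb / 0.4536 kg) = 0.2301 lb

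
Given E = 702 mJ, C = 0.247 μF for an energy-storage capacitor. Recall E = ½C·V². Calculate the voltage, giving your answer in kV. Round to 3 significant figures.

Rearranging E = ½C·V² for V: V = √(2E/C).
E = 702 mJ = 0.7020 J; C = 0.247 μF = 2.470×10^-7 F.
V = 2384 V
2384 V × (1 kV / 1000 V) = 2.384 kV

2.38 kV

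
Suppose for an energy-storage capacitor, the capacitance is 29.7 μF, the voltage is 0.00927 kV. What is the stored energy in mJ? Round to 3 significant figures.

Directly: E = ½CV².
C = 29.7 μF = 2.970×10^-5 F; V = 0.00927 kV = 9.270 V.
E = 0.001276 J  (the unit combination reduces to kg·m²/s² = J)
0.001276 J × (1 mJ / 0.001000 J) = 1.276 mJ

1.28 mJ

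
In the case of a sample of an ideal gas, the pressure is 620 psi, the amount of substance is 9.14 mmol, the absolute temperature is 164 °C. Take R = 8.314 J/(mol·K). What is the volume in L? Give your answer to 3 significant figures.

0.00777 L

From the ideal-gas law: V = nRT/P.
P = 620 psi = 4.275×10^6 Pa; n = 9.14 mmol = 0.009140 mol; T = 164 °C = 437.1 K; R = 8.314 J/(mol·K).
V = 7.771×10^-6 m³
7.771×10^-6 m³ × (1 L / 0.001000 m³) = 0.007771 L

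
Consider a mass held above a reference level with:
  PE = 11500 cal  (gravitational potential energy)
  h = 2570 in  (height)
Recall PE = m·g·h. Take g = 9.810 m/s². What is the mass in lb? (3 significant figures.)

Rearranging: m = PE/(g·h).
PE = 11500 cal = 48116 J; h = 2570 in = 65.28 m; g = 9.810 m/s².
m = 75.14 kg
75.14 kg × (1 lb / 0.4536 kg) = 165.6 lb

166 lb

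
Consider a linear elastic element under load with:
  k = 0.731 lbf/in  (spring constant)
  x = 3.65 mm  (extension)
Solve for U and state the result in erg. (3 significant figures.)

U is given directly by: U = ½kx².
k = 0.731 lbf/in = 128.0 N/m; x = 3.65 mm = 0.003650 m.
U = 8.528×10^-4 J
8.528×10^-4 J × (1 erg / 1.000×10^-7 J) = 8528 erg

8530 erg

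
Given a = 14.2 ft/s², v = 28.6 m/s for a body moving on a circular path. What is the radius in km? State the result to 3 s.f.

0.189 km

Solving a = v²/r for r: r = v²/a.
a = 14.2 ft/s² = 4.328 m/s²; v = 28.6 m/s.
r = 189.0 m
189.0 m × (1 km / 1000 m) = 0.1890 km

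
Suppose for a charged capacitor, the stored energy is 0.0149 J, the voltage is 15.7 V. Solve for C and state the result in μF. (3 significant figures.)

Rearranging E = ½C·V² for C: C = 2E/V².
E = 0.0149 J; V = 15.7 V.
C = 1.209×10^-4 F
1.209×10^-4 F × (1 μF / 1.000×10^-6 F) = 120.9 μF

121 μF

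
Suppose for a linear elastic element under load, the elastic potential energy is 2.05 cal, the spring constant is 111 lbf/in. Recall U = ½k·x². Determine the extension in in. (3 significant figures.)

Rearranging U = ½k·x² for x: x = √(2U/k).
U = 2.05 cal = 8.577 J; k = 111 lbf/in = 19439 N/m.
x = 0.02971 m
0.02971 m × (1 in / 0.02540 m) = 1.170 in

1.17 in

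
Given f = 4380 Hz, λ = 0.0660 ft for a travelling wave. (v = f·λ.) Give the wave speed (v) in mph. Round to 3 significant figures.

197 mph

v is given directly by: v = fλ.
f = 4380 Hz; λ = 0.0660 ft = 0.02012 m.
v = 88.11 m/s
88.11 m/s × (1 mph / 0.4470 m/s) = 197.1 mph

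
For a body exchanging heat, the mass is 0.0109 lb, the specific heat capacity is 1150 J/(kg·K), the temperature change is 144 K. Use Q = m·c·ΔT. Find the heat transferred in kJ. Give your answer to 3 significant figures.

Q is given directly by: Q = mcΔT.
m = 0.0109 lb = 0.004944 kg; c = 1150 J/(kg·K); ΔT = 144 K.
Q = 818.8 J
818.8 J × (1 kJ / 1000 J) = 0.8188 kJ

0.819 kJ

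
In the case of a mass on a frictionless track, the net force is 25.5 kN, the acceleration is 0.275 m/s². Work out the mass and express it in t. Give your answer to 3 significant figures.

Rearranging: m = F/a.
F = 25.5 kN = 25500 N; a = 0.275 m/s².
m = 92727 kg
92727 kg × (1 t / 1000 kg) = 92.73 t

92.7 t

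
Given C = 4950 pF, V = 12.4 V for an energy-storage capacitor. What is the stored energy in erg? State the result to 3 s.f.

E is given directly by: E = ½CV².
C = 4950 pF = 4.950×10^-9 F; V = 12.4 V.
E = 3.806×10^-7 J  (the unit combination reduces to kg·m²/s² = J)
3.806×10^-7 J × (1 erg / 1.000×10^-7 J) = 3.806 erg

3.81 erg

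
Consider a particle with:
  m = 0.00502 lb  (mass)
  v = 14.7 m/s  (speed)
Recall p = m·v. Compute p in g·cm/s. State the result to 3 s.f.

3350 g·cm/s

p is given directly by: p = mv.
m = 0.00502 lb = 0.002277 kg; v = 14.7 m/s.
p = 0.03347 kg·m/s
0.03347 kg·m/s × (1 g·cm/s / 1.000×10^-5 kg·m/s) = 3347 g·cm/s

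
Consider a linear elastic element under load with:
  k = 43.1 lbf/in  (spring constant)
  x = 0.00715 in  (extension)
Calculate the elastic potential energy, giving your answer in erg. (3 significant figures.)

Directly: U = ½kx².
k = 43.1 lbf/in = 7548 N/m; x = 0.00715 in = 1.816×10^-4 m.
U = 1.245×10^-4 J
1.245×10^-4 J × (1 erg / 1.000×10^-7 J) = 1245 erg

1240 erg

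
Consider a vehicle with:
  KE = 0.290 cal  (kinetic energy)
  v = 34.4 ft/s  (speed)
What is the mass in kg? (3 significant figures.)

Rearranging KE = ½mv² for m: m = 2·KE/v².
KE = 0.290 cal = 1.213 J; v = 34.4 ft/s = 10.49 m/s.
m = 0.02207 kg

0.0221 kg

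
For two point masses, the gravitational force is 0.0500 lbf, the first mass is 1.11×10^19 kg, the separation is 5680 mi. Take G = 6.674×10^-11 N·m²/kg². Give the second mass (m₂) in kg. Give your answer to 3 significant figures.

From Newton's law of gravitation: m₂ = F·r²/(G·m₁).
F = 0.0500 lbf = 0.2224 N; m₁ = 1.11×10^19 kg; r = 5680 mi = 9.141×10^6 m; G = 6.674×10^-11 N·m²/kg².
m₂ = 25087 kg

25100 kg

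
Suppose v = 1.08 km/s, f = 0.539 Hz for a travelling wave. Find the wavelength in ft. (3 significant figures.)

Rearranging v = f·λ for λ: λ = v/f.
v = 1.08 km/s = 1080 m/s; f = 0.539 Hz.
λ = 2004 m
2004 m × (1 ft / 0.3048 m) = 6574 ft

6570 ft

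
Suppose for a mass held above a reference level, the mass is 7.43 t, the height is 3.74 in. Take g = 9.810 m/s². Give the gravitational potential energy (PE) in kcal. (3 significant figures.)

Directly: PE = mgh.
m = 7.43 t = 7430 kg; h = 3.74 in = 0.09500 m; g = 9.810 m/s².
PE = 6924 J  (the unit combination reduces to kg·m²/s² = J)
6924 J × (1 kcal / 4184 J) = 1.655 kcal

1.65 kcal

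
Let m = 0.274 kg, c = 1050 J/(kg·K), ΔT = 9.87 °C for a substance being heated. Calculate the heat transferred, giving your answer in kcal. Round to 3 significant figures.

Q is given directly by: Q = mcΔT.
m = 0.274 kg; c = 1050 J/(kg·K); ΔT = 9.87 °C = 9.870 K.
Q = 2840 J
2840 J × (1 kcal / 4184 J) = 0.6787 kcal

0.679 kcal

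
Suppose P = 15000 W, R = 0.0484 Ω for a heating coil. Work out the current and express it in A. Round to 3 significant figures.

Rearranging: I = √(P/R).
P = 15000 W; R = 0.0484 Ω.
I = 556.7 A

557 A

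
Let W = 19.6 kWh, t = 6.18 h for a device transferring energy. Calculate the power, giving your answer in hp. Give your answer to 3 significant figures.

4.25 hp

P is given directly by: P = W/t.
W = 19.6 kWh = 7.056×10^7 J; t = 6.18 h = 22248 s.
P = 3172 W
3172 W × (1 hp / 745.7 W) = 4.253 hp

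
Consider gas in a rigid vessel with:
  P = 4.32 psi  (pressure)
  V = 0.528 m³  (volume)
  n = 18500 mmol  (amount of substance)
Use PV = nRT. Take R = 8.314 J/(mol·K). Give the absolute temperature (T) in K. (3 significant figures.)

Rearranging PV = nRT for T: T = PV/(nR).
P = 4.32 psi = 29785 Pa; V = 0.528 m³; n = 18500 mmol = 18.50 mol; R = 8.314 J/(mol·K).
T = 102.2 K

102 K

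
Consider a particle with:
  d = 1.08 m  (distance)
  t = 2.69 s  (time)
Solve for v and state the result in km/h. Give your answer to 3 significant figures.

1.45 km/h

Directly: v = d/t.
d = 1.08 m; t = 2.69 s.
v = 0.4015 m/s
0.4015 m/s × (1 km/h / 0.2778 m/s) = 1.445 km/h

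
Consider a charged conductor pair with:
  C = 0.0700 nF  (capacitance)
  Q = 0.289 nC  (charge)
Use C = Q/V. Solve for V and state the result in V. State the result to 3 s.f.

Solving C = Q/V for V: V = Q/C.
C = 0.0700 nF = 7.000×10^-11 F; Q = 0.289 nC = 2.890×10^-10 C.
V = 4.129 V

4.13 V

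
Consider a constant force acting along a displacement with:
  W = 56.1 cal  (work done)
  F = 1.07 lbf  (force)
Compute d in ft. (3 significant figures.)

162 ft

Rearranging W = F·d for d: d = W/F.
W = 56.1 cal = 234.7 J; F = 1.07 lbf = 4.760 N.
d = 49.32 m
49.32 m × (1 ft / 0.3048 m) = 161.8 ft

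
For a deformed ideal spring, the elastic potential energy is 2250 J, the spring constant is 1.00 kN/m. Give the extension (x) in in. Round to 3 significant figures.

83.5 in

Rearranging: x = √(2U/k).
U = 2250 J; k = 1.00 kN/m = 1000 N/m.
x = 2.121 m
2.121 m × (1 in / 0.02540 m) = 83.52 in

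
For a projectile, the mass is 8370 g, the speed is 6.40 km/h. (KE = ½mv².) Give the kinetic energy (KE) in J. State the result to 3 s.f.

KE is given directly by: KE = ½mv².
m = 8370 g = 8.370 kg; v = 6.40 km/h = 1.778 m/s.
KE = 13.23 J

13.2 J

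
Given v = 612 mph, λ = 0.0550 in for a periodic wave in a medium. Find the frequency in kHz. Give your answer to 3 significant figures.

196 kHz

Solving v = f·λ for f: f = v/λ.
v = 612 mph = 273.6 m/s; λ = 0.0550 in = 0.001397 m.
f = 1.958×10^5 Hz
1.958×10^5 Hz × (1 kHz / 1000 Hz) = 195.8 kHz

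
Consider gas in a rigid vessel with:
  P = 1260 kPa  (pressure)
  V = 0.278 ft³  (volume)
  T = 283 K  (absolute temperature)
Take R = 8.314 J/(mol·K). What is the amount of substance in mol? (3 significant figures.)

Solving PV = nRT for n: n = PV/(RT).
P = 1260 kPa = 1.260×10^6 Pa; V = 0.278 ft³ = 0.007872 m³; T = 283 K; R = 8.314 J/(mol·K).
n = 4.216 mol

4.22 mol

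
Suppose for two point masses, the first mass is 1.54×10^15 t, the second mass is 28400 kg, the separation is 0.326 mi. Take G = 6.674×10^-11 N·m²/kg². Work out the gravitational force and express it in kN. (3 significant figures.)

Directly: F = Gm₁m₂/r².
m₁ = 1.54×10^15 t = 1.540×10^18 kg; m₂ = 28400 kg; r = 0.326 mi = 524.6 m; G = 6.674×10^-11 N·m²/kg².
F = 1.060×10^7 N  (the unit combination reduces to kg·m/s² = N)
1.060×10^7 N × (1 kN / 1000 N) = 10605 kN

10600 kN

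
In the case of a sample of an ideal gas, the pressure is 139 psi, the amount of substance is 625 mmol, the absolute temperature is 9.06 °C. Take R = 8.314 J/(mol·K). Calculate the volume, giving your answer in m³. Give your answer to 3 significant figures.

From the ideal-gas law: V = nRT/P.
P = 139 psi = 9.584×10^5 Pa; n = 625 mmol = 0.6250 mol; T = 9.06 °C = 282.2 K; R = 8.314 J/(mol·K).
V = 0.001530 m³

0.00153 m³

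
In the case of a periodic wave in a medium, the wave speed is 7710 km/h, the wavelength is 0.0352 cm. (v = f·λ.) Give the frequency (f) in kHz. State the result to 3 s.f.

6080 kHz

Rearranging: f = v/λ.
v = 7710 km/h = 2142 m/s; λ = 0.0352 cm = 3.520×10^-4 m.
f = 6.084×10^6 Hz
6.084×10^6 Hz × (1 kHz / 1000 Hz) = 6084 kHz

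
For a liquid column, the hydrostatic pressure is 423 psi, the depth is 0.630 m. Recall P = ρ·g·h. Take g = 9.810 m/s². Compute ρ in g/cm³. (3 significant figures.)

472 g/cm³

Solving P = ρ·g·h for ρ: ρ = P/(g·h).
P = 423 psi = 2.916×10^6 Pa; h = 0.630 m; g = 9.810 m/s².
ρ = 4.719×10^5 kg/m³
4.719×10^5 kg/m³ × (1 g/cm³ / 1000 kg/m³) = 471.9 g/cm³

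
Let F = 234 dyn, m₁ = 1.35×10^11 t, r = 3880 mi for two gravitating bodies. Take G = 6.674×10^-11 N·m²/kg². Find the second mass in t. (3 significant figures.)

10100 t

From Newton's law of gravitation: m₂ = F·r²/(G·m₁).
F = 234 dyn = 0.002340 N; m₁ = 1.35×10^11 t = 1.350×10^14 kg; r = 3880 mi = 6.244×10^6 m; G = 6.674×10^-11 N·m²/kg².
m₂ = 1.013×10^7 kg
1.013×10^7 kg × (1 t / 1000 kg) = 10126 t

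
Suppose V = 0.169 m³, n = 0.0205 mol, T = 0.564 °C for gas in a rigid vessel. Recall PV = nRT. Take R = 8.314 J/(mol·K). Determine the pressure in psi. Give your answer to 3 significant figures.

From the ideal-gas law: P = nRT/V.
V = 0.169 m³; n = 0.0205 mol; T = 0.564 °C = 273.7 K; R = 8.314 J/(mol·K).
P = 276.0 Pa
276.0 Pa × (1 psi / 6895 Pa) = 0.04004 psi

0.0400 psi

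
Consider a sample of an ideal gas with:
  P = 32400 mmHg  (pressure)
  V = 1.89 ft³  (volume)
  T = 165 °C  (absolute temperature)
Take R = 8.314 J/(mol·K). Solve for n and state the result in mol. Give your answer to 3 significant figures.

Rearranging PV = nRT for n: n = PV/(RT).
P = 32400 mmHg = 4.320×10^6 Pa; V = 1.89 ft³ = 0.05352 m³; T = 165 °C = 438.1 K; R = 8.314 J/(mol·K).
n = 63.46 mol

63.5 mol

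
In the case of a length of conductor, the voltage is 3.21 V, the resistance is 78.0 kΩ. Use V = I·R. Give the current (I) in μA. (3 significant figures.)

Rearranging V = I·R for I: I = V/R.
V = 3.21 V; R = 78.0 kΩ = 78000 Ω.
I = 4.115×10^-5 A
4.115×10^-5 A × (1 μA / 1.000×10^-6 A) = 41.15 μA

41.2 μA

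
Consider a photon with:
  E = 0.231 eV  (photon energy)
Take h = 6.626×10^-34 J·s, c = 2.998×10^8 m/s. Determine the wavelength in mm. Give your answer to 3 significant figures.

Solving E = h·c/λ for λ: λ = hc/E.
E = 0.231 eV = 3.701×10^-20 J; h = 6.626×10^-34 J·s; c = 2.998×10^8 m/s.
λ = 5.367×10^-6 m
5.367×10^-6 m × (1 mm / 0.001000 m) = 0.005367 mm

0.00537 mm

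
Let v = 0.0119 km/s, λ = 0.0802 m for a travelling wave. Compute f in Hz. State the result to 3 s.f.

Rearranging: f = v/λ.
v = 0.0119 km/s = 11.90 m/s; λ = 0.0802 m.
f = 148.4 Hz

148 Hz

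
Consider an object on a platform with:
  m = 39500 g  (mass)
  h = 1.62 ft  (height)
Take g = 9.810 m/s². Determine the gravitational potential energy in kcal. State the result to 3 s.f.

Directly: PE = mgh.
m = 39500 g = 39.50 kg; h = 1.62 ft = 0.4938 m; g = 9.810 m/s².
PE = 191.3 J
191.3 J × (1 kcal / 4184 J) = 0.04573 kcal

0.0457 kcal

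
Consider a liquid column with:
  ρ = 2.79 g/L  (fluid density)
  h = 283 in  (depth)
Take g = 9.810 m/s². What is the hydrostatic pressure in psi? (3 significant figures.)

P is given directly by: P = ρgh.
ρ = 2.79 g/L = 2.790 kg/m³; h = 283 in = 7.188 m; g = 9.810 m/s².
P = 196.7 Pa
196.7 Pa × (1 psi / 6895 Pa) = 0.02853 psi

0.0285 psi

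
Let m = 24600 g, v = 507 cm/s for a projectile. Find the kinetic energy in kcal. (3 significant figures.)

Directly: KE = ½mv².
m = 24600 g = 24.60 kg; v = 507 cm/s = 5.070 m/s.
KE = 316.2 J
316.2 J × (1 kcal / 4184 J) = 0.07557 kcal

0.0756 kcal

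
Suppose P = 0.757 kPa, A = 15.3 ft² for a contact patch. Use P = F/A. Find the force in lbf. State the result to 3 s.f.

242 lbf

Rearranging: F = P·A.
P = 0.757 kPa = 757.0 Pa; A = 15.3 ft² = 1.421 m².
F = 1076 N  (the unit combination reduces to kg·m/s² = N)
1076 N × (1 lbf / 4.448 N) = 241.9 lbf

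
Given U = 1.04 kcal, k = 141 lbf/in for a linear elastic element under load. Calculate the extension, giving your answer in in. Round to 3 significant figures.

Rearranging U = ½k·x² for x: x = √(2U/k).
U = 1.04 kcal = 4351 J; k = 141 lbf/in = 24693 N/m.
x = 0.5937 m
0.5937 m × (1 in / 0.02540 m) = 23.37 in

23.4 in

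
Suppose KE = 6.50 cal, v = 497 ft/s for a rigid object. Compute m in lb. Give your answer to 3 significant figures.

Rearranging KE = ½mv² for m: m = 2·KE/v².
KE = 6.50 cal = 27.20 J; v = 497 ft/s = 151.5 m/s.
m = 0.002370 kg
0.002370 kg × (1 lb / 0.4536 kg) = 0.005225 lb

0.00523 lb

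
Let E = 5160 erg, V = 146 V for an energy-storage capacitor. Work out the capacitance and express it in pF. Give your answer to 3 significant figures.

48400 pF

Solving E = ½C·V² for C: C = 2E/V².
E = 5160 erg = 5.160×10^-4 J; V = 146 V.
C = 4.841×10^-8 F
4.841×10^-8 F × (1 pF / 1.000×10^-12 F) = 48414 pF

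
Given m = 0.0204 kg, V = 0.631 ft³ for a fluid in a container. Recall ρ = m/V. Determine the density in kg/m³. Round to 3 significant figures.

Directly: ρ = m/V.
m = 0.0204 kg; V = 0.631 ft³ = 0.01787 m³.
ρ = 1.142 kg/m³

1.14 kg/m³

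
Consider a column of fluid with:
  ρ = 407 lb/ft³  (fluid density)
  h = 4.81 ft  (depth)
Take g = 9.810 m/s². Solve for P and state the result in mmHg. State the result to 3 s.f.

703 mmHg

P is given directly by: P = ρgh.
ρ = 407 lb/ft³ = 6520 kg/m³; h = 4.81 ft = 1.466 m; g = 9.810 m/s².
P = 93766 Pa
93766 Pa × (1 mmHg / 133.3 Pa) = 703.3 mmHg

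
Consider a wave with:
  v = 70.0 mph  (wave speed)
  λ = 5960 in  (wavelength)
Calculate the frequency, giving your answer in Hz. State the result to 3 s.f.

Solving v = f·λ for f: f = v/λ.
v = 70.0 mph = 31.29 m/s; λ = 5960 in = 151.4 m.
f = 0.2067 Hz

0.207 Hz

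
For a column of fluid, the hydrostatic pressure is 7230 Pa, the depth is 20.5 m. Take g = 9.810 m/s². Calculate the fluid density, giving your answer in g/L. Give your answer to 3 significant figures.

36.0 g/L

Rearranging P = ρ·g·h for ρ: ρ = P/(g·h).
P = 7230 Pa; h = 20.5 m; g = 9.810 m/s².
ρ = 35.95 kg/m³
Since 1 g/L = 1 kg/m³, 35.95 g/L.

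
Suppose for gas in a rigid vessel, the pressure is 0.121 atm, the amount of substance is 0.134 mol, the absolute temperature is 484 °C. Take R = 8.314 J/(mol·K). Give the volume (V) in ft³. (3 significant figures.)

2.43 ft³

Rearranging: V = nRT/P.
P = 0.121 atm = 12260 Pa; n = 0.134 mol; T = 484 °C = 757.1 K; R = 8.314 J/(mol·K).
V = 0.06880 m³
0.06880 m³ × (1 ft³ / 0.02832 m³) = 2.430 ft³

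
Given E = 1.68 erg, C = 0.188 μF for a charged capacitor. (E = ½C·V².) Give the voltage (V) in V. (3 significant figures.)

1.34 V

Rearranging E = ½C·V² for V: V = √(2E/C).
E = 1.68 erg = 1.680×10^-7 J; C = 0.188 μF = 1.880×10^-7 F.
V = 1.337 V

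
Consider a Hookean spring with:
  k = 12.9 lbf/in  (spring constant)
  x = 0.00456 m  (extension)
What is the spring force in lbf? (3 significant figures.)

2.32 lbf

From Hooke's law: F = kx.
k = 12.9 lbf/in = 2259 N/m; x = 0.00456 m.
F = 10.30 N
10.30 N × (1 lbf / 4.448 N) = 2.316 lbf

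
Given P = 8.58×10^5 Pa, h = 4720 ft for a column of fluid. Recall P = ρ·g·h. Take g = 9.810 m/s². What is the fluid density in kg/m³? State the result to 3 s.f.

60.8 kg/m³

Solving P = ρ·g·h for ρ: ρ = P/(g·h).
P = 8.58×10^5 Pa; h = 4720 ft = 1439 m; g = 9.810 m/s².
ρ = 60.79 kg/m³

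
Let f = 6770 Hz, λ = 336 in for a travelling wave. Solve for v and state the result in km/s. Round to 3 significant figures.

57.8 km/s

v is given directly by: v = fλ.
f = 6770 Hz; λ = 336 in = 8.534 m.
v = 57778 m/s
57778 m/s × (1 km/s / 1000 m/s) = 57.78 km/s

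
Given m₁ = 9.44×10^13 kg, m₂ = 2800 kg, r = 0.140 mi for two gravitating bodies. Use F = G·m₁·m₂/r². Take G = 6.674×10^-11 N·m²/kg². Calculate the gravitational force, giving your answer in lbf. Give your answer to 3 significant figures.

From Newton's law of gravitation: F = Gm₁m₂/r².
m₁ = 9.44×10^13 kg; m₂ = 2800 kg; r = 0.140 mi = 225.3 m; G = 6.674×10^-11 N·m²/kg².
F = 347.5 N  (the unit combination reduces to kg·m/s² = N)
347.5 N × (1 lbf / 4.448 N) = 78.12 lbf

78.1 lbf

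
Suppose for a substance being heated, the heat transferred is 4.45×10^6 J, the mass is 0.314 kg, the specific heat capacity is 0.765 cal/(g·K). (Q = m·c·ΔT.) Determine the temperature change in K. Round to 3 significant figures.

Solving Q = m·c·ΔT for ΔT: ΔT = Q/(m·c).
Q = 4.45×10^6 J; m = 0.314 kg; c = 0.765 cal/(g·K) = 3201 J/(kg·K).
ΔT = 4428 K

4430 K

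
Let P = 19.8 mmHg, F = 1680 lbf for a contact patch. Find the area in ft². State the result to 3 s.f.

Rearranging: A = F/P.
P = 19.8 mmHg = 2640 Pa; F = 1680 lbf = 7473 N.
A = 2.831 m²
2.831 m² × (1 ft² / 0.09290 m²) = 30.47 ft²

30.5 ft²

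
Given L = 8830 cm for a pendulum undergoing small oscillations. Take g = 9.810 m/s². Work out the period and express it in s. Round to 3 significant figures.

18.9 s

Directly: T = 2π√(L/g).
L = 8830 cm = 88.30 m; g = 9.810 m/s².
T = 18.85 s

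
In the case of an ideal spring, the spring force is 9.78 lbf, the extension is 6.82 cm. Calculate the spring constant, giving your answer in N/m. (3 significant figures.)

Rearranging: k = F/x.
F = 9.78 lbf = 43.50 N; x = 6.82 cm = 0.06820 m.
k = 637.9 N/m

638 N/m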